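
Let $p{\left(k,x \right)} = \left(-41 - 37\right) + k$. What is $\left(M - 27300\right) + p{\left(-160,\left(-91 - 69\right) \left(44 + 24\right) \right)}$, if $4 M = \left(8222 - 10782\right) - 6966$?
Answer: $- \frac{59839}{2} \approx -29920.0$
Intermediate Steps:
$p{\left(k,x \right)} = -78 + k$
$M = - \frac{4763}{2}$ ($M = \frac{\left(8222 - 10782\right) - 6966}{4} = \frac{-2560 - 6966}{4} = \frac{1}{4} \left(-9526\right) = - \frac{4763}{2} \approx -2381.5$)
$\left(M - 27300\right) + p{\left(-160,\left(-91 - 69\right) \left(44 + 24\right) \right)} = \left(- \frac{4763}{2} - 27300\right) - 238 = - \frac{59363}{2} - 238 = - \frac{59839}{2}$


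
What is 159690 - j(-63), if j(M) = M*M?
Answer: 155721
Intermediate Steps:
j(M) = M²
159690 - j(-63) = 159690 - 1*(-63)² = 159690 - 1*3969 = 159690 - 3969 = 155721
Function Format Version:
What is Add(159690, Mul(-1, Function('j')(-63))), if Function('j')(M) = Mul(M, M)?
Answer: 155721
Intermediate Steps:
Function('j')(M) = Pow(M, 2)
Add(159690, Mul(-1, Function('j')(-63))) = Add(159690, Mul(-1, Pow(-63, 2))) = Add(159690, Mul(-1, 3969)) = Add(159690, -3969) = 155721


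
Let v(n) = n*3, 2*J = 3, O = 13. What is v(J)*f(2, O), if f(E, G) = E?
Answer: 9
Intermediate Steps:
J = 3/2 (J = (½)*3 = 3/2 ≈ 1.5000)
v(n) = 3*n
v(J)*f(2, O) = (3*(3/2))*2 = (9/2)*2 = 9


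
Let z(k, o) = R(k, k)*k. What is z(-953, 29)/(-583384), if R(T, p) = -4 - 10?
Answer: -6671/291692 ≈ -0.022870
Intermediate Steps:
R(T, p) = -14
z(k, o) = -14*k
z(-953, 29)/(-583384) = -14*(-953)/(-583384) = 13342*(-1/583384) = -6671/291692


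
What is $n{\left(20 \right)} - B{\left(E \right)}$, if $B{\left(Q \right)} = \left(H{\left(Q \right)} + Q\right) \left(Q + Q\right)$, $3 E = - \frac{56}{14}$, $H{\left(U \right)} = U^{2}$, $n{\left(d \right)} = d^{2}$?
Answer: $\frac{10832}{27} \approx 401.19$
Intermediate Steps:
$E = - \frac{4}{3}$ ($E = \frac{\left(-56\right) \frac{1}{14}}{3} = \frac{1}{3} \left(-4\right) = - \frac{4}{3} \approx -1.3333$)
$B{\left(Q \right)} = 2 Q \left(Q + Q^{2}\right)$ ($B{\left(Q \right)} = \left(Q^{2} + Q\right) \left(Q + Q\right) = \left(Q + Q^{2}\right) 2 Q = 2 Q \left(Q + Q^{2}\right)$)
$n{\left(20 \right)} - B{\left(E \right)} = 20^{2} - 2 \left(- \frac{4}{3}\right)^{2} \left(1 - \frac{4}{3}\right) = 400 - 2 \cdot \frac{16}{9} \left(- \frac{1}{3}\right) = 400 - - \frac{32}{27} = 400 + \frac{32}{27} = \frac{10832}{27}$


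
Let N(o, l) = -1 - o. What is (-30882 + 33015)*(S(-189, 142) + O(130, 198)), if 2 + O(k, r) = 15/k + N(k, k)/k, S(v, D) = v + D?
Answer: -6917319/65 ≈ -1.0642e+5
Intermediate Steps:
S(v, D) = D + v
O(k, r) = -2 + 15/k + (-1 - k)/k (O(k, r) = -2 + (15/k + (-1 - k)/k) = -2 + 15/k + (-1 - k)/k)
(-30882 + 33015)*(S(-189, 142) + O(130, 198)) = (-30882 + 33015)*((142 - 189) + (-3 + 14/130)) = 2133*(-47 + (-3 + 14*(1/130))) = 2133*(-47 + (-3 + 7/65)) = 2133*(-47 - 188/65) = 2133*(-3243/65) = -6917319/65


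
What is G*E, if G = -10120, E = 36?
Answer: -364320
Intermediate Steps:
G*E = -10120*36 = -364320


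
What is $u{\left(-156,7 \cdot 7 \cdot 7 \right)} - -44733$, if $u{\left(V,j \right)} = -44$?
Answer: $44689$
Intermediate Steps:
$u{\left(-156,7 \cdot 7 \cdot 7 \right)} - -44733 = -44 - -44733 = -44 + 44733 = 44689$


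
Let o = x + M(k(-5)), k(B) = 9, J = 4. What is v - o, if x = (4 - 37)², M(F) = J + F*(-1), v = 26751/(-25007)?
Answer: -27134339/25007 ≈ -1085.1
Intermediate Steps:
v = -26751/25007 (v = 26751*(-1/25007) = -26751/25007 ≈ -1.0697)
M(F) = 4 - F (M(F) = 4 + F*(-1) = 4 - F)
x = 1089 (x = (-33)² = 1089)
o = 1084 (o = 1089 + (4 - 1*9) = 1089 + (4 - 9) = 1089 - 5 = 1084)
v - o = -26751/25007 - 1*1084 = -26751/25007 - 1084 = -27134339/25007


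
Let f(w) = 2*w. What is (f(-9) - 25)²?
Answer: 1849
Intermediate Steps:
(f(-9) - 25)² = (2*(-9) - 25)² = (-18 - 25)² = (-43)² = 1849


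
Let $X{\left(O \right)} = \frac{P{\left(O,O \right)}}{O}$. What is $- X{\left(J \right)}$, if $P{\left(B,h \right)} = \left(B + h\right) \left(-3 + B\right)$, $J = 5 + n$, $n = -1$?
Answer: $-2$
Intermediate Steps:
$J = 4$ ($J = 5 - 1 = 4$)
$P{\left(B,h \right)} = \left(-3 + B\right) \left(B + h\right)$
$X{\left(O \right)} = \frac{- 6 O + 2 O^{2}}{O}$ ($X{\left(O \right)} = \frac{O^{2} - 3 O - 3 O + O O}{O} = \frac{O^{2} - 3 O - 3 O + O^{2}}{O} = \frac{- 6 O + 2 O^{2}}{O}$)
$- X{\left(J \right)} = - (-6 + 2 \cdot 4) = - (-6 + 8) = \left(-1\right) 2 = -2$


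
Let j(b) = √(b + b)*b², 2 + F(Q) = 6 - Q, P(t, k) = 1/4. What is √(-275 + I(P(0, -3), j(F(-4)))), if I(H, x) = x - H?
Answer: I*√77/2 ≈ 4.3875*I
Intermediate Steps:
P(t, k) = ¼ (P(t, k) = 1*(¼) = ¼)
F(Q) = 4 - Q (F(Q) = -2 + (6 - Q) = 4 - Q)
j(b) = √2*b^(5/2) (j(b) = √(2*b)*b² = (√2*√b)*b² = √2*b^(5/2))
√(-275 + I(P(0, -3), j(F(-4)))) = √(-275 + (√2*(4 - 1*(-4))^(5/2) - 1*¼)) = √(-275 + (√2*(4 + 4)^(5/2) - ¼)) = √(-275 + (√2*8^(5/2) - ¼)) = √(-275 + (√2*(128*√2) - ¼)) = √(-275 + (256 - ¼)) = √(-275 + 1023/4) = √(-77/4) = I*√77/2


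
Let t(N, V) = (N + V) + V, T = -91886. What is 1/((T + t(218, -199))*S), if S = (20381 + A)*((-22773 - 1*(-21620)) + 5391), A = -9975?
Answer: -1/4060168417448 ≈ -2.4630e-13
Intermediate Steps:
t(N, V) = N + 2*V
S = 44100628 (S = (20381 - 9975)*((-22773 - 1*(-21620)) + 5391) = 10406*((-22773 + 21620) + 5391) = 10406*(-1153 + 5391) = 10406*4238 = 44100628)
1/((T + t(218, -199))*S) = 1/((-91886 + (218 + 2*(-199)))*44100628) = (1/44100628)/(-91886 + (218 - 398)) = (1/44100628)/(-91886 - 180) = (1/44100628)/(-92066) = -1/92066*1/44100628 = -1/4060168417448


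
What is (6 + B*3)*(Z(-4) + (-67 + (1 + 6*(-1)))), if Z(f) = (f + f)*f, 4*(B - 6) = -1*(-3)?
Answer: -1050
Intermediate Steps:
B = 27/4 (B = 6 + (-1*(-3))/4 = 6 + (1/4)*3 = 6 + 3/4 = 27/4 ≈ 6.7500)
Z(f) = 2*f**2 (Z(f) = (2*f)*f = 2*f**2)
(6 + B*3)*(Z(-4) + (-67 + (1 + 6*(-1)))) = (6 + (27/4)*3)*(2*(-4)**2 + (-67 + (1 + 6*(-1)))) = (6 + 81/4)*(2*16 + (-67 + (1 - 6))) = 105*(32 + (-67 - 5))/4 = 105*(32 - 72)/4 = (105/4)*(-40) = -1050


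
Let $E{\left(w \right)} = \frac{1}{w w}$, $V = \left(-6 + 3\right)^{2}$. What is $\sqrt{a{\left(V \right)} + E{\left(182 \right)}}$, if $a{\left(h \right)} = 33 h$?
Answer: $\frac{\sqrt{9837829}}{182} \approx 17.234$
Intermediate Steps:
$V = 9$ ($V = \left(-3\right)^{2} = 9$)
$E{\left(w \right)} = \frac{1}{w^{2}}$
$\sqrt{a{\left(V \right)} + E{\left(182 \right)}} = \sqrt{33 \cdot 9 + \frac{1}{33124}} = \sqrt{297 + \frac{1}{33124}} = \sqrt{\frac{9837829}{33124}} = \frac{\sqrt{9837829}}{182}$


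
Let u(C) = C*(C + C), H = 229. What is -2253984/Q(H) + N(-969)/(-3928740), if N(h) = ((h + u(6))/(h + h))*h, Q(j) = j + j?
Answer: -2951772298249/599787640 ≈ -4921.4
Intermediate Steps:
u(C) = 2*C**2 (u(C) = C*(2*C) = 2*C**2)
Q(j) = 2*j
N(h) = 36 + h/2 (N(h) = ((h + 2*6**2)/(h + h))*h = ((h + 2*36)/((2*h)))*h = ((h + 72)*(1/(2*h)))*h = ((72 + h)*(1/(2*h)))*h = ((72 + h)/(2*h))*h = 36 + h/2)
-2253984/Q(H) + N(-969)/(-3928740) = -2253984/(2*229) + (36 + (1/2)*(-969))/(-3928740) = -2253984/458 + (36 - 969/2)*(-1/3928740) = -2253984*1/458 - 897/2*(-1/3928740) = -1126992/229 + 299/2619160 = -2951772298249/599787640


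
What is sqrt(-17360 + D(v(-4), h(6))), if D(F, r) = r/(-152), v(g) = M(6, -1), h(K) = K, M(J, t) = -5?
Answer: I*sqrt(25067897)/38 ≈ 131.76*I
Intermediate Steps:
v(g) = -5
D(F, r) = -r/152 (D(F, r) = r*(-1/152) = -r/152)
sqrt(-17360 + D(v(-4), h(6))) = sqrt(-17360 - 1/152*6) = sqrt(-17360 - 3/76) = sqrt(-1319363/76) = I*sqrt(25067897)/38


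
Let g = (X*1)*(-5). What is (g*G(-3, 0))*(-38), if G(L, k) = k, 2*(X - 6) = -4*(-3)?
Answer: 0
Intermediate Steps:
X = 12 (X = 6 + (-4*(-3))/2 = 6 + (½)*12 = 6 + 6 = 12)
g = -60 (g = (12*1)*(-5) = 12*(-5) = -60)
(g*G(-3, 0))*(-38) = -60*0*(-38) = 0*(-38) = 0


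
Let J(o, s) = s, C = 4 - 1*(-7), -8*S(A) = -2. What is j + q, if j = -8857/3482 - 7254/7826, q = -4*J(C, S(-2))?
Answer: -4685517/1048082 ≈ -4.4706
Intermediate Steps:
S(A) = 1/4 (S(A) = -1/8*(-2) = 1/4)
C = 11 (C = 4 + 7 = 11)
q = -1 (q = -4*1/4 = -1)
j = -3637435/1048082 (j = -8857*1/3482 - 7254*1/7826 = -8857/3482 - 279/301 = -3637435/1048082 ≈ -3.4706)
j + q = -3637435/1048082 - 1 = -4685517/1048082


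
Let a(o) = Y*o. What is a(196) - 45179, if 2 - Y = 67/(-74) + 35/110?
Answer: -18181465/407 ≈ -44672.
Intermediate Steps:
Y = 1053/407 (Y = 2 - (67/(-74) + 35/110) = 2 - (67*(-1/74) + 35*(1/110)) = 2 - (-67/74 + 7/22) = 2 - 1*(-239/407) = 2 + 239/407 = 1053/407 ≈ 2.5872)
a(o) = 1053*o/407
a(196) - 45179 = (1053/407)*196 - 45179 = 206388/407 - 45179 = -18181465/407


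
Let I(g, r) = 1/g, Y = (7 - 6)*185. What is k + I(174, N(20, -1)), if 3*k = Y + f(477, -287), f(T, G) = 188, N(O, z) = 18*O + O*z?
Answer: 21635/174 ≈ 124.34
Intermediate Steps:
Y = 185 (Y = 1*185 = 185)
k = 373/3 (k = (185 + 188)/3 = (⅓)*373 = 373/3 ≈ 124.33)
k + I(174, N(20, -1)) = 373/3 + 1/174 = 21635/174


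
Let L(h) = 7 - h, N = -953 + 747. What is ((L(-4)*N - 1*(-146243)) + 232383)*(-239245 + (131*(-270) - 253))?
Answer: -103449320480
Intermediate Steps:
N = -206
((L(-4)*N - 1*(-146243)) + 232383)*(-239245 + (131*(-270) - 253)) = (((7 - 1*(-4))*(-206) - 1*(-146243)) + 232383)*(-239245 + (131*(-270) - 253)) = (((7 + 4)*(-206) + 146243) + 232383)*(-239245 + (-35370 - 253)) = ((11*(-206) + 146243) + 232383)*(-239245 - 35623) = ((-2266 + 146243) + 232383)*(-274868) = (143977 + 232383)*(-274868) = 376360*(-274868) = -103449320480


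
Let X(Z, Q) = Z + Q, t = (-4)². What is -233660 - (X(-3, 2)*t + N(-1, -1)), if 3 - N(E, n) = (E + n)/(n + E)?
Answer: -233646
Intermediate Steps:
t = 16
N(E, n) = 2 (N(E, n) = 3 - (E + n)/(n + E) = 3 - (E + n)/(E + n) = 3 - 1*1 = 3 - 1 = 2)
X(Z, Q) = Q + Z
-233660 - (X(-3, 2)*t + N(-1, -1)) = -233660 - ((2 - 3)*16 + 2) = -233660 - (-1*16 + 2) = -233660 - (-16 + 2) = -233660 - 1*(-14) = -233660 + 14 = -233646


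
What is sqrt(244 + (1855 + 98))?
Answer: 13*sqrt(13) ≈ 46.872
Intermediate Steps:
sqrt(244 + (1855 + 98)) = sqrt(244 + 1953) = sqrt(2197) = 13*sqrt(13)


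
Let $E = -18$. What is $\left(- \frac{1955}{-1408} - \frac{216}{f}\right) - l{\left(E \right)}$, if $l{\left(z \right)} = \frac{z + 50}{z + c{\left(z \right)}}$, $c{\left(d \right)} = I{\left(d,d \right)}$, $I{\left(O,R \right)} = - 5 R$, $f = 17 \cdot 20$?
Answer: $\frac{332567}{1077120} \approx 0.30876$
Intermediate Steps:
$f = 340$
$c{\left(d \right)} = - 5 d$
$l{\left(z \right)} = - \frac{50 + z}{4 z}$ ($l{\left(z \right)} = \frac{z + 50}{z - 5 z} = \frac{50 + z}{\left(-4\right) z} = \left(50 + z\right) \left(- \frac{1}{4 z}\right) = - \frac{50 + z}{4 z}$)
$\left(- \frac{1955}{-1408} - \frac{216}{f}\right) - l{\left(E \right)} = \left(- \frac{1955}{-1408} - \frac{216}{340}\right) - \frac{-50 - -18}{4 \left(-18\right)} = \left(\left(-1955\right) \left(- \frac{1}{1408}\right) - \frac{54}{85}\right) - \frac{1}{4} \left(- \frac{1}{18}\right) \left(-50 + 18\right) = \left(\frac{1955}{1408} - \frac{54}{85}\right) - \frac{1}{4} \left(- \frac{1}{18}\right) \left(-32\right) = \frac{90143}{119680} - \frac{4}{9} = \frac{332567}{1077120}$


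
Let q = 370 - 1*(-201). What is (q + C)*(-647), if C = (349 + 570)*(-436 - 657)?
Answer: 649520712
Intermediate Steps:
q = 571 (q = 370 + 201 = 571)
C = -1004467 (C = 919*(-1093) = -1004467)
(q + C)*(-647) = (571 - 1004467)*(-647) = -1003896*(-647) = 649520712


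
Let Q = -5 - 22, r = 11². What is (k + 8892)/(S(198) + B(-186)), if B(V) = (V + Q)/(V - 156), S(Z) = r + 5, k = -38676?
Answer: -3395376/14435 ≈ -235.22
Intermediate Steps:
r = 121
Q = -27
S(Z) = 126 (S(Z) = 121 + 5 = 126)
B(V) = (-27 + V)/(-156 + V) (B(V) = (V - 27)/(V - 156) = (-27 + V)/(-156 + V))
(k + 8892)/(S(198) + B(-186)) = (-38676 + 8892)/(126 + (-27 - 186)/(-156 - 186)) = -29784/(126 - 213/(-342)) = -29784/(126 - 1/342*(-213)) = -29784/(126 + 71/114) = -29784/14435/114 = -29784*114/14435 = -3395376/14435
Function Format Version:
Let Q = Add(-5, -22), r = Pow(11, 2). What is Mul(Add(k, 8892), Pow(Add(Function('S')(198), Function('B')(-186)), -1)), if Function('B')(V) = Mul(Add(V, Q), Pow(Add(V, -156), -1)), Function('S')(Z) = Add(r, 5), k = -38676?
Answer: Rational(-3395376, 14435) ≈ -235.22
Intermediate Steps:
r = 121
Q = -27
Function('S')(Z) = 126 (Function('S')(Z) = Add(121, 5) = 126)
Function('B')(V) = Mul(Pow(Add(-156, V), -1), Add(-27, V)) (Function('B')(V) = Mul(Add(V, -27), Pow(Add(V, -156), -1)) = Mul(Add(-27, V), Pow(Add(-156, V), -1)) = Mul(Pow(Add(-156, V), -1), Add(-27, V)))
Mul(Add(k, 8892), Pow(Add(Function('S')(198), Function('B')(-186)), -1)) = Mul(Add(-38676, 8892), Pow(Add(126, Mul(Pow(Add(-156, -186), -1), Add(-27, -186))), -1)) = Mul(-29784, Pow(Add(126, Mul(Pow(-342, -1), -213)), -1)) = Mul(-29784, Pow(Add(126, Mul(Rational(-1, 342), -213)), -1)) = Mul(-29784, Pow(Add(126, Rational(71, 114)), -1)) = Mul(-29784, Pow(Rational(14435, 114), -1)) = Mul(-29784, Rational(114, 14435)) = Rational(-3395376, 14435)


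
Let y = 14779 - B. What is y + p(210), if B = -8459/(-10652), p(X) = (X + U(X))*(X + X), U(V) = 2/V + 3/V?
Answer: 1097030369/10652 ≈ 1.0299e+5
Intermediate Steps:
U(V) = 5/V
p(X) = 2*X*(X + 5/X) (p(X) = (X + 5/X)*(X + X) = (X + 5/X)*(2*X) = 2*X*(X + 5/X))
B = 8459/10652 (B = -8459*(-1/10652) = 8459/10652 ≈ 0.79412)
y = 157417449/10652 (y = 14779 - 1*8459/10652 = 14779 - 8459/10652 = 157417449/10652 ≈ 14778.)
y + p(210) = 157417449/10652 + (10 + 2*210²) = 157417449/10652 + (10 + 2*44100) = 157417449/10652 + (10 + 88200) = 157417449/10652 + 88210 = 1097030369/10652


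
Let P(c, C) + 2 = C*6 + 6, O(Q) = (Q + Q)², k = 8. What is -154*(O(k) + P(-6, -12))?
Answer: -28952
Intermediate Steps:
O(Q) = 4*Q² (O(Q) = (2*Q)² = 4*Q²)
P(c, C) = 4 + 6*C (P(c, C) = -2 + (C*6 + 6) = -2 + (6*C + 6) = -2 + (6 + 6*C) = 4 + 6*C)
-154*(O(k) + P(-6, -12)) = -154*(4*8² + (4 + 6*(-12))) = -154*(4*64 + (4 - 72)) = -154*(256 - 68) = -154*188 = -28952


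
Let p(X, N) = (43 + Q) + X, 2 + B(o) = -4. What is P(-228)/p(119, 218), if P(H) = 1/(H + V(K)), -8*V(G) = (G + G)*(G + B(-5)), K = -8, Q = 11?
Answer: -1/44288 ≈ -2.2579e-5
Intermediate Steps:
B(o) = -6 (B(o) = -2 - 4 = -6)
p(X, N) = 54 + X (p(X, N) = (43 + 11) + X = 54 + X)
V(G) = -G*(-6 + G)/4 (V(G) = -(G + G)*(G - 6)/8 = -2*G*(-6 + G)/8 = -G*(-6 + G)/4)
P(H) = 1/(-28 + H) (P(H) = 1/(H + (¼)*(-8)*(6 - 1*(-8))) = 1/(H + (¼)*(-8)*(6 + 8)) = 1/(H + (¼)*(-8)*14) = 1/(H - 28) = 1/(-28 + H))
P(-228)/p(119, 218) = 1/((-28 - 228)*(54 + 119)) = 1/(-256*173) = -1/256*1/173 = -1/44288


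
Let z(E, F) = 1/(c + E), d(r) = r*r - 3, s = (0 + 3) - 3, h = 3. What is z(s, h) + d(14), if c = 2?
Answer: 387/2 ≈ 193.50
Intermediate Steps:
s = 0 (s = 3 - 3 = 0)
d(r) = -3 + r² (d(r) = r² - 3 = -3 + r²)
z(E, F) = 1/(2 + E)
z(s, h) + d(14) = 1/(2 + 0) + (-3 + 14²) = 1/2 + (-3 + 196) = ½ + 193 = 387/2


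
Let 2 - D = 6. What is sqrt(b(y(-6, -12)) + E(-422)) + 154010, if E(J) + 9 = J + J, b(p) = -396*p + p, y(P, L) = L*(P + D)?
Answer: 154010 + I*sqrt(48253) ≈ 1.5401e+5 + 219.67*I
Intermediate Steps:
D = -4 (D = 2 - 1*6 = 2 - 6 = -4)
y(P, L) = L*(-4 + P) (y(P, L) = L*(P - 4) = L*(-4 + P))
b(p) = -395*p
E(J) = -9 + 2*J (E(J) = -9 + (J + J) = -9 + 2*J)
sqrt(b(y(-6, -12)) + E(-422)) + 154010 = sqrt(-(-4740)*(-4 - 6) + (-9 + 2*(-422))) + 154010 = sqrt(-(-4740)*(-10) + (-9 - 844)) + 154010 = sqrt(-395*120 - 853) + 154010 = sqrt(-47400 - 853) + 154010 = sqrt(-48253) + 154010 = I*sqrt(48253) + 154010 = 154010 + I*sqrt(48253)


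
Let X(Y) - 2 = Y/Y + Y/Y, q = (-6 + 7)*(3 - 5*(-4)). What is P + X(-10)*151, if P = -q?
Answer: 581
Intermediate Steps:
q = 23 (q = 1*(3 + 20) = 1*23 = 23)
P = -23 (P = -1*23 = -23)
X(Y) = 4 (X(Y) = 2 + (Y/Y + Y/Y) = 2 + (1 + 1) = 2 + 2 = 4)
P + X(-10)*151 = -23 + 4*151 = -23 + 604 = 581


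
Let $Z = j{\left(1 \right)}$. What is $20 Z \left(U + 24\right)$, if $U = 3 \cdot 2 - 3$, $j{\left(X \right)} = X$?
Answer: $540$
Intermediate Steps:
$Z = 1$
$U = 3$ ($U = 6 - 3 = 3$)
$20 Z \left(U + 24\right) = 20 \cdot 1 \left(3 + 24\right) = 20 \cdot 27 = 540$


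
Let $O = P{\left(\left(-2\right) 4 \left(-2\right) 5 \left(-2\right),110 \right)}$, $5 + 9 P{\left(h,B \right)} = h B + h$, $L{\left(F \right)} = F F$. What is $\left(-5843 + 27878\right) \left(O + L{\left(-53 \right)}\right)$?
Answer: $\frac{55205020}{3} \approx 1.8402 \cdot 10^{7}$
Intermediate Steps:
$L{\left(F \right)} = F^{2}$
$P{\left(h,B \right)} = - \frac{5}{9} + \frac{h}{9} + \frac{B h}{9}$ ($P{\left(h,B \right)} = - \frac{5}{9} + \frac{h B + h}{9} = - \frac{5}{9} + \frac{B h + h}{9} = - \frac{5}{9} + \frac{h + B h}{9} = - \frac{5}{9} + \left(\frac{h}{9} + \frac{B h}{9}\right) = - \frac{5}{9} + \frac{h}{9} + \frac{B h}{9}$)
$O = - \frac{17765}{9}$ ($O = - \frac{5}{9} + \frac{\left(-2\right) 4 \left(-2\right) 5 \left(-2\right)}{9} + \frac{1}{9} \cdot 110 \left(-2\right) 4 \left(-2\right) 5 \left(-2\right) = - \frac{5}{9} + \frac{\left(-8\right) \left(-2\right) 5 \left(-2\right)}{9} + \frac{1}{9} \cdot 110 \left(-8\right) \left(-2\right) 5 \left(-2\right) = - \frac{5}{9} + \frac{16 \cdot 5 \left(-2\right)}{9} + \frac{1}{9} \cdot 110 \cdot 16 \cdot 5 \left(-2\right) = - \frac{5}{9} + \frac{80 \left(-2\right)}{9} + \frac{1}{9} \cdot 110 \cdot 80 \left(-2\right) = - \frac{5}{9} + \frac{1}{9} \left(-160\right) + \frac{1}{9} \cdot 110 \left(-160\right) = - \frac{5}{9} - \frac{160}{9} - \frac{17600}{9} = - \frac{17765}{9} \approx -1973.9$)
$\left(-5843 + 27878\right) \left(O + L{\left(-53 \right)}\right) = \left(-5843 + 27878\right) \left(- \frac{17765}{9} + \left(-53\right)^{2}\right) = 22035 \left(- \frac{17765}{9} + 2809\right) = 22035 \cdot \frac{7516}{9} = \frac{55205020}{3}$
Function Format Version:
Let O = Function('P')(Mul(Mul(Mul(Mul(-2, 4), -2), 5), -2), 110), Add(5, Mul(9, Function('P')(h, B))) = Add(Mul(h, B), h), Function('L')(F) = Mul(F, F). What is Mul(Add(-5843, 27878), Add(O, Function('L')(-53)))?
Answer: Rational(55205020, 3) ≈ 1.8402e+7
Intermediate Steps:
Function('L')(F) = Pow(F, 2)
Function('P')(h, B) = Add(Rational(-5, 9), Mul(Rational(1, 9), h), Mul(Rational(1, 9), B, h)) (Function('P')(h, B) = Add(Rational(-5, 9), Mul(Rational(1, 9), Add(Mul(h, B), h))) = Add(Rational(-5, 9), Mul(Rational(1, 9), Add(Mul(B, h), h))) = Add(Rational(-5, 9), Mul(Rational(1, 9), Add(h, Mul(B, h)))) = Add(Rational(-5, 9), Add(Mul(Rational(1, 9), h), Mul(Rational(1, 9), B, h))) = Add(Rational(-5, 9), Mul(Rational(1, 9), h), Mul(Rational(1, 9), B, h)))
O = Rational(-17765, 9) (O = Add(Rational(-5, 9), Mul(Rational(1, 9), Mul(Mul(Mul(Mul(-2, 4), -2), 5), -2)), Mul(Rational(1, 9), 110, Mul(Mul(Mul(Mul(-2, 4), -2), 5), -2))) = Add(Rational(-5, 9), Mul(Rational(1, 9), Mul(Mul(Mul(-8, -2), 5), -2)), Mul(Rational(1, 9), 110, Mul(Mul(Mul(-8, -2), 5), -2))) = Add(Rational(-5, 9), Mul(Rational(1, 9), Mul(Mul(16, 5), -2)), Mul(Rational(1, 9), 110, Mul(Mul(16, 5), -2))) = Add(Rational(-5, 9), Mul(Rational(1, 9), Mul(80, -2)), Mul(Rational(1, 9), 110, Mul(80, -2))) = Add(Rational(-5, 9), Mul(Rational(1, 9), -160), Mul(Rational(1, 9), 110, -160)) = Add(Rational(-5, 9), Rational(-160, 9), Rational(-17600, 9)) = Rational(-17765, 9) ≈ -1973.9)
Mul(Add(-5843, 27878), Add(O, Function('L')(-53))) = Mul(Add(-5843, 27878), Add(Rational(-17765, 9), Pow(-53, 2))) = Mul(22035, Add(Rational(-17765, 9), 2809)) = Mul(22035, Rational(7516, 9)) = Rational(55205020, 3)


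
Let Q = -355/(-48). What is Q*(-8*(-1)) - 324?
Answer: -1589/6 ≈ -264.83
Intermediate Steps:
Q = 355/48 (Q = -355*(-1/48) = 355/48 ≈ 7.3958)
Q*(-8*(-1)) - 324 = 355*(-8*(-1))/48 - 324 = (355/48)*8 - 324 = 355/6 - 324 = -1589/6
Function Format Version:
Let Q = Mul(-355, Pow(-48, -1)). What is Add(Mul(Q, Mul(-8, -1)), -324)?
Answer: Rational(-1589, 6) ≈ -264.83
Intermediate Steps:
Q = Rational(355, 48) (Q = Mul(-355, Rational(-1, 48)) = Rational(355, 48) ≈ 7.3958)
Add(Mul(Q, Mul(-8, -1)), -324) = Add(Mul(Rational(355, 48), Mul(-8, -1)), -324) = Add(Mul(Rational(355, 48), 8), -324) = Add(Rational(355, 6), -324) = Rational(-1589, 6)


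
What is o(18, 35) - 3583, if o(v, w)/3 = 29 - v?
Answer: -3550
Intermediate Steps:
o(v, w) = 87 - 3*v (o(v, w) = 3*(29 - v) = 87 - 3*v)
o(18, 35) - 3583 = (87 - 3*18) - 3583 = (87 - 54) - 3583 = 33 - 3583 = -3550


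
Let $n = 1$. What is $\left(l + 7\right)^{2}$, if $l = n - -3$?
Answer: $121$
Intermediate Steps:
$l = 4$ ($l = 1 - -3 = 1 + 3 = 4$)
$\left(l + 7\right)^{2} = \left(4 + 7\right)^{2} = 11^{2} = 121$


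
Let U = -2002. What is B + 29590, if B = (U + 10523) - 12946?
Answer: 25165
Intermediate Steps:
B = -4425 (B = (-2002 + 10523) - 12946 = 8521 - 12946 = -4425)
B + 29590 = -4425 + 29590 = 25165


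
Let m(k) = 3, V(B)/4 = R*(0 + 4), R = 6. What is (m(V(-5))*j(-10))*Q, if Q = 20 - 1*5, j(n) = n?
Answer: -450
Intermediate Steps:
V(B) = 96 (V(B) = 4*(6*(0 + 4)) = 4*(6*4) = 4*24 = 96)
Q = 15 (Q = 20 - 5 = 15)
(m(V(-5))*j(-10))*Q = (3*(-10))*15 = -30*15 = -450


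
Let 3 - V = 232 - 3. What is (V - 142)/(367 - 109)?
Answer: -184/129 ≈ -1.4264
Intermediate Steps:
V = -226 (V = 3 - (232 - 3) = 3 - 1*229 = 3 - 229 = -226)
(V - 142)/(367 - 109) = (-226 - 142)/(367 - 109) = -368/258 = -368*1/258 = -184/129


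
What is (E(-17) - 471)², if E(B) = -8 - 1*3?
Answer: 232324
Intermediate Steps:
E(B) = -11 (E(B) = -8 - 3 = -11)
(E(-17) - 471)² = (-11 - 471)² = (-482)² = 232324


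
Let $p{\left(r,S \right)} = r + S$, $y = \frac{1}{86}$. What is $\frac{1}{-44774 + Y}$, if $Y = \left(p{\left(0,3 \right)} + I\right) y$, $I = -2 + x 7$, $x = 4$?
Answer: $- \frac{86}{3850535} \approx -2.2335 \cdot 10^{-5}$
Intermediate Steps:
$y = \frac{1}{86} \approx 0.011628$
$p{\left(r,S \right)} = S + r$
$I = 26$ ($I = -2 + 4 \cdot 7 = -2 + 28 = 26$)
$Y = \frac{29}{86}$ ($Y = \left(\left(3 + 0\right) + 26\right) \frac{1}{86} = \left(3 + 26\right) \frac{1}{86} = 29 \cdot \frac{1}{86} = \frac{29}{86} \approx 0.33721$)
$\frac{1}{-44774 + Y} = \frac{1}{-44774 + \frac{29}{86}} = \frac{1}{- \frac{3850535}{86}} = - \frac{86}{3850535}$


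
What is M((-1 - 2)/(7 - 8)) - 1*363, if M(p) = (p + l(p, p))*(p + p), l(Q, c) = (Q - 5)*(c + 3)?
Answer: -417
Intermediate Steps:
l(Q, c) = (-5 + Q)*(3 + c)
M(p) = 2*p*(-15 + p**2 - p) (M(p) = (p + (-15 - 5*p + 3*p + p*p))*(p + p) = (p + (-15 - 5*p + 3*p + p**2))*(2*p) = (p + (-15 + p**2 - 2*p))*(2*p) = (-15 + p**2 - p)*(2*p) = 2*p*(-15 + p**2 - p))
M((-1 - 2)/(7 - 8)) - 1*363 = 2*((-1 - 2)/(7 - 8))*(-15 + ((-1 - 2)/(7 - 8))**2 - (-1 - 2)/(7 - 8)) - 1*363 = 2*(-3/(-1))*(-15 + (-3/(-1))**2 - (-3)/(-1)) - 363 = 2*(-3*(-1))*(-15 + (-3*(-1))**2 - (-3)*(-1)) - 363 = 2*3*(-15 + 3**2 - 1*3) - 363 = 2*3*(-15 + 9 - 3) - 363 = 2*3*(-9) - 363 = -54 - 363 = -417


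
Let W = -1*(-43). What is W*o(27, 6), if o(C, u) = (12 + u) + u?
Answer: 1032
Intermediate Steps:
W = 43
o(C, u) = 12 + 2*u
W*o(27, 6) = 43*(12 + 2*6) = 43*(12 + 12) = 43*24 = 1032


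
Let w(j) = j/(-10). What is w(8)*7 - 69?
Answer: -373/5 ≈ -74.600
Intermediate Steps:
w(j) = -j/10 (w(j) = j*(-1/10) = -j/10)
w(8)*7 - 69 = -1/10*8*7 - 69 = -4/5*7 - 69 = -28/5 - 69 = -373/5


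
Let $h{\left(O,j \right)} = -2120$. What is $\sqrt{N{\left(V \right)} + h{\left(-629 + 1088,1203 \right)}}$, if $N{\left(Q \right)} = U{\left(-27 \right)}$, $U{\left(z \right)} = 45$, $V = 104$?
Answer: $5 i \sqrt{83} \approx 45.552 i$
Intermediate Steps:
$N{\left(Q \right)} = 45$
$\sqrt{N{\left(V \right)} + h{\left(-629 + 1088,1203 \right)}} = \sqrt{45 - 2120} = \sqrt{-2075} = 5 i \sqrt{83}$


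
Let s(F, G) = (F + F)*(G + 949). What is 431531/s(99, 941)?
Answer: 431531/374220 ≈ 1.1531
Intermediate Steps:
s(F, G) = 2*F*(949 + G) (s(F, G) = (2*F)*(949 + G) = 2*F*(949 + G))
431531/s(99, 941) = 431531/((2*99*(949 + 941))) = 431531/((2*99*1890)) = 431531/374220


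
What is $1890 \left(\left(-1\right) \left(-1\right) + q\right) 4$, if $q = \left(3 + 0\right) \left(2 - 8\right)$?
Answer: $-128520$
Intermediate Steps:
$q = -18$ ($q = 3 \left(2 - 8\right) = 3 \left(-6\right) = -18$)
$1890 \left(\left(-1\right) \left(-1\right) + q\right) 4 = 1890 \left(\left(-1\right) \left(-1\right) - 18\right) 4 = 1890 \left(1 - 18\right) 4 = 1890 \left(\left(-17\right) 4\right) = 1890 \left(-68\right) = -128520$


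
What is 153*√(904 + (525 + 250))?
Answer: 153*√1679 ≈ 6269.3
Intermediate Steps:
153*√(904 + (525 + 250)) = 153*√(904 + 775) = 153*√1679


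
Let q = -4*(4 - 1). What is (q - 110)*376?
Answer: -45872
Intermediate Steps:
q = -12 (q = -4*3 = -12)
(q - 110)*376 = (-12 - 110)*376 = -122*376 = -45872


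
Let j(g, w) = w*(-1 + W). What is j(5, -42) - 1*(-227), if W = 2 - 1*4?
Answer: 353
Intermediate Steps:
W = -2 (W = 2 - 4 = -2)
j(g, w) = -3*w (j(g, w) = w*(-1 - 2) = w*(-3) = -3*w)
j(5, -42) - 1*(-227) = -3*(-42) - 1*(-227) = 126 + 227 = 353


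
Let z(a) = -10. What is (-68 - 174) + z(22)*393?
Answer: -4172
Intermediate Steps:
(-68 - 174) + z(22)*393 = (-68 - 174) - 10*393 = -242 - 3930 = -4172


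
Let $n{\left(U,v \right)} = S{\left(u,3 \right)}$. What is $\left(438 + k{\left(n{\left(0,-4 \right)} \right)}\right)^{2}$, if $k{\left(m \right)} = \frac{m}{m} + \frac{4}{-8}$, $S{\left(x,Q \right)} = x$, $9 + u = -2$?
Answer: $\frac{769129}{4} \approx 1.9228 \cdot 10^{5}$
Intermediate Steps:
$u = -11$ ($u = -9 - 2 = -11$)
$n{\left(U,v \right)} = -11$
$k{\left(m \right)} = \frac{1}{2}$ ($k{\left(m \right)} = 1 + 4 \left(- \frac{1}{8}\right) = 1 - \frac{1}{2} = \frac{1}{2}$)
$\left(438 + k{\left(n{\left(0,-4 \right)} \right)}\right)^{2} = \left(438 + \frac{1}{2}\right)^{2} = \left(\frac{877}{2}\right)^{2} = \frac{769129}{4}$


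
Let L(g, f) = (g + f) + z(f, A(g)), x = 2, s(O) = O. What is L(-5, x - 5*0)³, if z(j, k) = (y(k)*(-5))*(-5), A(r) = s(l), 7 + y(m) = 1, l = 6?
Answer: -3581577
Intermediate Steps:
y(m) = -6 (y(m) = -7 + 1 = -6)
A(r) = 6
z(j, k) = -150 (z(j, k) = -6*(-5)*(-5) = 30*(-5) = -150)
L(g, f) = -150 + f + g (L(g, f) = (g + f) - 150 = (f + g) - 150 = -150 + f + g)
L(-5, x - 5*0)³ = (-150 + (2 - 5*0) - 5)³ = (-150 + (2 + 0) - 5)³ = (-150 + 2 - 5)³ = (-153)³ = -3581577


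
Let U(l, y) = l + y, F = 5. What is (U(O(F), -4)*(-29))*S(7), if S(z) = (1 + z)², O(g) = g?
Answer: -1856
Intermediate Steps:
(U(O(F), -4)*(-29))*S(7) = ((5 - 4)*(-29))*(1 + 7)² = (1*(-29))*8² = -29*64 = -1856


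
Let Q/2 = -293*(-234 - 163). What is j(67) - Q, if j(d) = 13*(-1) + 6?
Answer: -232649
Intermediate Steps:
j(d) = -7 (j(d) = -13 + 6 = -7)
Q = 232642 (Q = 2*(-293*(-234 - 163)) = 2*(-293*(-397)) = 2*116321 = 232642)
j(67) - Q = -7 - 1*232642 = -7 - 232642 = -232649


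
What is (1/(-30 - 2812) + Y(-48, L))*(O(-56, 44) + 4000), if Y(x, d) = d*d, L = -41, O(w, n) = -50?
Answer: 9435366975/1421 ≈ 6.6400e+6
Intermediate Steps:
Y(x, d) = d**2
(1/(-30 - 2812) + Y(-48, L))*(O(-56, 44) + 4000) = (1/(-30 - 2812) + (-41)**2)*(-50 + 4000) = (1/(-2842) + 1681)*3950 = (-1/2842 + 1681)*3950 = (4777401/2842)*3950 = 9435366975/1421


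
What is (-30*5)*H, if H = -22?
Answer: 3300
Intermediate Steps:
(-30*5)*H = -30*5*(-22) = -150*(-22) = 3300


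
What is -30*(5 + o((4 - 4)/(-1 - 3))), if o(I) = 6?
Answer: -330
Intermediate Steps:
-30*(5 + o((4 - 4)/(-1 - 3))) = -30*(5 + 6) = -30*11 = -330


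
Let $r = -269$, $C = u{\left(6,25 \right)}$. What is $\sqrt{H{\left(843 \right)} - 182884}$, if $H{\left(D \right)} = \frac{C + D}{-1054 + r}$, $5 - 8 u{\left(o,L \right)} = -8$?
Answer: $\frac{i \sqrt{11613906078}}{252} \approx 427.65 i$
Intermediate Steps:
$u{\left(o,L \right)} = \frac{13}{8}$ ($u{\left(o,L \right)} = \frac{5}{8} - -1 = \frac{5}{8} + 1 = \frac{13}{8}$)
$C = \frac{13}{8} \approx 1.625$
$H{\left(D \right)} = - \frac{13}{10584} - \frac{D}{1323}$ ($H{\left(D \right)} = \frac{\frac{13}{8} + D}{-1054 - 269} = \frac{\frac{13}{8} + D}{-1323} = \left(\frac{13}{8} + D\right) \left(- \frac{1}{1323}\right) = - \frac{13}{10584} - \frac{D}{1323}$)
$\sqrt{H{\left(843 \right)} - 182884} = \sqrt{\left(- \frac{13}{10584} - \frac{281}{441}\right) - 182884} = \sqrt{- \frac{6757}{10584} - 182884} = \sqrt{- \frac{1935651013}{10584}} = \frac{i \sqrt{11613906078}}{252}$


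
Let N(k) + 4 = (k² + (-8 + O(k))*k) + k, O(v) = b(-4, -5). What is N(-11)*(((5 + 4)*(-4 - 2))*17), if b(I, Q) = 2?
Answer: -157896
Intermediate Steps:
O(v) = 2
N(k) = -4 + k² - 5*k (N(k) = -4 + ((k² + (-8 + 2)*k) + k) = -4 + ((k² - 6*k) + k) = -4 + (k² - 5*k) = -4 + k² - 5*k)
N(-11)*(((5 + 4)*(-4 - 2))*17) = (-4 + (-11)² - 5*(-11))*(((5 + 4)*(-4 - 2))*17) = (-4 + 121 + 55)*((9*(-6))*17) = 172*(-54*17) = 172*(-918) = -157896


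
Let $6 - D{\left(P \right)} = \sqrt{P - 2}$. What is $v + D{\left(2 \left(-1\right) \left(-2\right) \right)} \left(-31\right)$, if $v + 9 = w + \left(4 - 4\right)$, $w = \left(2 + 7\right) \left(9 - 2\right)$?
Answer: $-132 + 31 \sqrt{2} \approx -88.159$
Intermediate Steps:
$w = 63$ ($w = 9 \cdot 7 = 63$)
$D{\left(P \right)} = 6 - \sqrt{-2 + P}$ ($D{\left(P \right)} = 6 - \sqrt{P - 2} = 6 - \sqrt{-2 + P}$)
$v = 54$ ($v = -9 + \left(63 + \left(4 - 4\right)\right) = -9 + \left(63 + 0\right) = -9 + 63 = 54$)
$v + D{\left(2 \left(-1\right) \left(-2\right) \right)} \left(-31\right) = 54 + \left(6 - \sqrt{-2 + 2 \left(-1\right) \left(-2\right)}\right) \left(-31\right) = 54 + \left(6 - \sqrt{-2 - -4}\right) \left(-31\right) = 54 + \left(6 - \sqrt{-2 + 4}\right) \left(-31\right) = 54 + \left(6 - \sqrt{2}\right) \left(-31\right) = 54 - \left(186 - 31 \sqrt{2}\right) = -132 + 31 \sqrt{2}$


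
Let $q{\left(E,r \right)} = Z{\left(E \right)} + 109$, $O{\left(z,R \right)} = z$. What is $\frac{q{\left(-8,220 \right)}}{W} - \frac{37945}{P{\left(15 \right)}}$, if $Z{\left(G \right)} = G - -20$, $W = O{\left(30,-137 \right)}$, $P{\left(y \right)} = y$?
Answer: $- \frac{75769}{30} \approx -2525.6$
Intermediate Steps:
$W = 30$
$Z{\left(G \right)} = 20 + G$ ($Z{\left(G \right)} = G + 20 = 20 + G$)
$q{\left(E,r \right)} = 129 + E$ ($q{\left(E,r \right)} = \left(20 + E\right) + 109 = 129 + E$)
$\frac{q{\left(-8,220 \right)}}{W} - \frac{37945}{P{\left(15 \right)}} = \frac{129 - 8}{30} - \frac{37945}{15} = 121 \cdot \frac{1}{30} - \frac{7589}{3} = \frac{121}{30} - \frac{7589}{3} = - \frac{75769}{30}$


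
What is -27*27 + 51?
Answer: -678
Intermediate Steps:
-27*27 + 51 = -729 + 51 = -678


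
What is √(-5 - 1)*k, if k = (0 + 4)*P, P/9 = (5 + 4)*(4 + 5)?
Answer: 2916*I*√6 ≈ 7142.7*I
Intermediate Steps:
P = 729 (P = 9*((5 + 4)*(4 + 5)) = 9*(9*9) = 9*81 = 729)
k = 2916 (k = (0 + 4)*729 = 4*729 = 2916)
√(-5 - 1)*k = √(-5 - 1)*2916 = √(-6)*2916 = (I*√6)*2916 = 2916*I*√6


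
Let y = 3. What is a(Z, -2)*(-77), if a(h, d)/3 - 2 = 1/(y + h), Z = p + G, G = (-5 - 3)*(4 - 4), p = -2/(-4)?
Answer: -528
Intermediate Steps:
p = ½ (p = -2*(-¼) = ½ ≈ 0.50000)
G = 0 (G = -8*0 = 0)
Z = ½ (Z = ½ + 0 = ½ ≈ 0.50000)
a(h, d) = 6 + 3/(3 + h)
a(Z, -2)*(-77) = (3*(7 + 2*(½))/(3 + ½))*(-77) = (3*(7 + 1)/(7/2))*(-77) = (3*(2/7)*8)*(-77) = (48/7)*(-77) = -528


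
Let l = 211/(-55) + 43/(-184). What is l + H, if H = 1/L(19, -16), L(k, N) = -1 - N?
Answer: -121543/30360 ≈ -4.0034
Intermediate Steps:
l = -41189/10120 (l = 211*(-1/55) + 43*(-1/184) = -211/55 - 43/184 = -41189/10120 ≈ -4.0701)
H = 1/15 (H = 1/(-1 - 1*(-16)) = 1/(-1 + 16) = 1/15 ≈ 0.066667)
l + H = -41189/10120 + 1/15 = -121543/30360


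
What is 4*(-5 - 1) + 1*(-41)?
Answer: -65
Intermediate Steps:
4*(-5 - 1) + 1*(-41) = 4*(-6) - 41 = -24 - 41 = -65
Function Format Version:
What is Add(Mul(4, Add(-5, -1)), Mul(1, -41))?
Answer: -65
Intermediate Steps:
Add(Mul(4, Add(-5, -1)), Mul(1, -41)) = Add(Mul(4, -6), -41) = Add(-24, -41) = -65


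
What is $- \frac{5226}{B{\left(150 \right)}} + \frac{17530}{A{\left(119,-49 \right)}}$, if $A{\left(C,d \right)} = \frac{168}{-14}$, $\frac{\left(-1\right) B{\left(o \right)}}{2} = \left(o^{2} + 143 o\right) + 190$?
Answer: $- \frac{193435711}{132420} \approx -1460.8$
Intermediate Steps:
$B{\left(o \right)} = -380 - 286 o - 2 o^{2}$ ($B{\left(o \right)} = - 2 \left(\left(o^{2} + 143 o\right) + 190\right) = - 2 \left(190 + o^{2} + 143 o\right) = -380 - 286 o - 2 o^{2}$)
$A{\left(C,d \right)} = -12$ ($A{\left(C,d \right)} = 168 \left(- \frac{1}{14}\right) = -12$)
$- \frac{5226}{B{\left(150 \right)}} + \frac{17530}{A{\left(119,-49 \right)}} = - \frac{5226}{-380 - 42900 - 2 \cdot 150^{2}} + \frac{17530}{-12} = - \frac{5226}{-380 - 42900 - 45000} + 17530 \left(- \frac{1}{12}\right) = - \frac{5226}{-380 - 42900 - 45000} - \frac{8765}{6} = - \frac{5226}{-88280} - \frac{8765}{6} = \left(-5226\right) \left(- \frac{1}{88280}\right) - \frac{8765}{6} = \frac{2613}{44140} - \frac{8765}{6} = - \frac{193435711}{132420}$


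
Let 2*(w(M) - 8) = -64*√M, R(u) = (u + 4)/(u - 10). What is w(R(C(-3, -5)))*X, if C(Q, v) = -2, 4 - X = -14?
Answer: 144 - 96*I*√6 ≈ 144.0 - 235.15*I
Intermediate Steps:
X = 18 (X = 4 - 1*(-14) = 4 + 14 = 18)
R(u) = (4 + u)/(-10 + u)
w(M) = 8 - 32*√M (w(M) = 8 + (-64*√M)/2 = 8 - 32*√M)
w(R(C(-3, -5)))*X = (8 - 32*√(4 - 2)*(I*√3/6))*18 = (8 - 32*√2*(I*√3/6))*18 = (8 - 32*I*√6/6)*18 = (8 - 16*I*√6/3)*18 = 144 - 96*I*√6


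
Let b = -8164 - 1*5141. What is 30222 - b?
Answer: 43527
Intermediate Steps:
b = -13305 (b = -8164 - 5141 = -13305)
30222 - b = 30222 - 1*(-13305) = 30222 + 13305 = 43527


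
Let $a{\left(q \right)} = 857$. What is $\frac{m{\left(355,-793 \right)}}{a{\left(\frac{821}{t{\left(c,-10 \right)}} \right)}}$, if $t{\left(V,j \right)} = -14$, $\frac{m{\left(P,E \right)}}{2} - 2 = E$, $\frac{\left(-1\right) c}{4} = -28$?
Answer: $- \frac{1582}{857} \approx -1.846$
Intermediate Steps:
$c = 112$ ($c = \left(-4\right) \left(-28\right) = 112$)
$m{\left(P,E \right)} = 4 + 2 E$
$\frac{m{\left(355,-793 \right)}}{a{\left(\frac{821}{t{\left(c,-10 \right)}} \right)}} = \frac{4 + 2 \left(-793\right)}{857} = \left(4 - 1586\right) \frac{1}{857} = \left(-1582\right) \frac{1}{857} = - \frac{1582}{857}$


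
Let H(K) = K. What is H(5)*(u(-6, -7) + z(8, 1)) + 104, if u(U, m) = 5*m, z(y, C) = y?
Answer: -31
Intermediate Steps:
H(5)*(u(-6, -7) + z(8, 1)) + 104 = 5*(5*(-7) + 8) + 104 = 5*(-35 + 8) + 104 = 5*(-27) + 104 = -135 + 104 = -31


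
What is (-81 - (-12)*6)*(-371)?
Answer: 3339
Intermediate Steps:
(-81 - (-12)*6)*(-371) = (-81 - 1*(-72))*(-371) = (-81 + 72)*(-371) = -9*(-371) = 3339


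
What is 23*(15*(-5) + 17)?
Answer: -1334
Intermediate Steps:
23*(15*(-5) + 17) = 23*(-75 + 17) = 23*(-58) = -1334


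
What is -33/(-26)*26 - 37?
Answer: -4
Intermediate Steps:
-33/(-26)*26 - 37 = -33*(-1/26)*26 - 37 = (33/26)*26 - 37 = 33 - 37 = -4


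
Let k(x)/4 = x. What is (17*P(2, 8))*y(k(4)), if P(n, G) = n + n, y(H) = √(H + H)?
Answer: 272*√2 ≈ 384.67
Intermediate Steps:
k(x) = 4*x
y(H) = √2*√H (y(H) = √(2*H) = √2*√H)
P(n, G) = 2*n
(17*P(2, 8))*y(k(4)) = (17*(2*2))*(√2*√(4*4)) = (17*4)*(√2*√16) = 68*(√2*4) = 68*(4*√2) = 272*√2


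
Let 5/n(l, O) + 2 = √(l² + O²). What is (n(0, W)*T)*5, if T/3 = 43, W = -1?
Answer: -3225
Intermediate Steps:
T = 129 (T = 3*43 = 129)
n(l, O) = 5/(-2 + √(O² + l²)) (n(l, O) = 5/(-2 + √(l² + O²)) = 5/(-2 + √(O² + l²)))
(n(0, W)*T)*5 = ((5/(-2 + √((-1)² + 0²)))*129)*5 = ((5/(-2 + √(1 + 0)))*129)*5 = ((5/(-2 + √1))*129)*5 = ((5/(-2 + 1))*129)*5 = ((5/(-1))*129)*5 = ((5*(-1))*129)*5 = -5*129*5 = -645*5 = -3225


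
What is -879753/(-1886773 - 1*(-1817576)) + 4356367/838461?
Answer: 1039086107432/58018985817 ≈ 17.909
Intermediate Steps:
-879753/(-1886773 - 1*(-1817576)) + 4356367/838461 = -879753/(-1886773 + 1817576) + 4356367*(1/838461) = -879753/(-69197) + 4356367/838461 = -879753*(-1/69197) + 4356367/838461 = 879753/69197 + 4356367/838461 = 1039086107432/58018985817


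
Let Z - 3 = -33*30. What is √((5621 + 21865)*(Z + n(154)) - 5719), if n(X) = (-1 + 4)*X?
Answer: I*√14435869 ≈ 3799.5*I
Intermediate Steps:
Z = -987 (Z = 3 - 33*30 = 3 - 990 = -987)
n(X) = 3*X
√((5621 + 21865)*(Z + n(154)) - 5719) = √((5621 + 21865)*(-987 + 3*154) - 5719) = √(27486*(-987 + 462) - 5719) = √(27486*(-525) - 5719) = √(-14430150 - 5719) = √(-14435869) = I*√14435869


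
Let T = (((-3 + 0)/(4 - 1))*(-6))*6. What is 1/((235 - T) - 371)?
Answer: -1/172 ≈ -0.0058140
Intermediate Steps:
T = 36 (T = (-3/3*(-6))*6 = (-3*⅓*(-6))*6 = -1*(-6)*6 = 6*6 = 36)
1/((235 - T) - 371) = 1/((235 - 1*36) - 371) = 1/((235 - 36) - 371) = 1/(199 - 371) = 1/(-172) = -1/172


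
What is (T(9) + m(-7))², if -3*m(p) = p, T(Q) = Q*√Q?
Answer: 7744/9 ≈ 860.44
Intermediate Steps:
T(Q) = Q^(3/2)
m(p) = -p/3
(T(9) + m(-7))² = (9^(3/2) - ⅓*(-7))² = (27 + 7/3)² = (88/3)² = 7744/9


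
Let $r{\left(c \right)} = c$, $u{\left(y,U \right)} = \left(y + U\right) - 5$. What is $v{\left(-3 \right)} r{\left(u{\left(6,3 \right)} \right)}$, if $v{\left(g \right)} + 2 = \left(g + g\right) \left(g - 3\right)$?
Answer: $136$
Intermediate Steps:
$u{\left(y,U \right)} = -5 + U + y$ ($u{\left(y,U \right)} = \left(U + y\right) - 5 = -5 + U + y$)
$v{\left(g \right)} = -2 + 2 g \left(-3 + g\right)$ ($v{\left(g \right)} = -2 + \left(g + g\right) \left(g - 3\right) = -2 + 2 g \left(-3 + g\right)$)
$v{\left(-3 \right)} r{\left(u{\left(6,3 \right)} \right)} = \left(-2 - -18 + 2 \left(-3\right)^{2}\right) \left(-5 + 3 + 6\right) = \left(-2 + 18 + 2 \cdot 9\right) 4 = \left(-2 + 18 + 18\right) 4 = 34 \cdot 4 = 136$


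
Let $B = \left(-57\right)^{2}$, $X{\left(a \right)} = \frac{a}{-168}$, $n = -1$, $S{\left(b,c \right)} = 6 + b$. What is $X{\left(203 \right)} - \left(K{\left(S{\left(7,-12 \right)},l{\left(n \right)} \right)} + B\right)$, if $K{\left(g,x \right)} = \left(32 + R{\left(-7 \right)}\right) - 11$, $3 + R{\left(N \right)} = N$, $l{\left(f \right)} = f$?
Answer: $- \frac{78269}{24} \approx -3261.2$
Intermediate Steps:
$R{\left(N \right)} = -3 + N$
$X{\left(a \right)} = - \frac{a}{168}$ ($X{\left(a \right)} = a \left(- \frac{1}{168}\right) = - \frac{a}{168}$)
$B = 3249$
$K{\left(g,x \right)} = 11$ ($K{\left(g,x \right)} = \left(32 - 10\right) - 11 = 22 - 11 = 11$)
$X{\left(203 \right)} - \left(K{\left(S{\left(7,-12 \right)},l{\left(n \right)} \right)} + B\right) = \left(- \frac{1}{168}\right) 203 - \left(11 + 3249\right) = - \frac{29}{24} - 3260 = - \frac{78269}{24}$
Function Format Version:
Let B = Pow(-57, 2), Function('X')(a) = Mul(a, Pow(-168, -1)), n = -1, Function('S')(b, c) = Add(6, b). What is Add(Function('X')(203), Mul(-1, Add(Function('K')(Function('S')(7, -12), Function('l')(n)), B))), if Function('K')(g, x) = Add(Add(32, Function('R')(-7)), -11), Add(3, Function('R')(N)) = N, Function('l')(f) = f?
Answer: Rational(-78269, 24) ≈ -3261.2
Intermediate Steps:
Function('R')(N) = Add(-3, N)
Function('X')(a) = Mul(Rational(-1, 168), a) (Function('X')(a) = Mul(a, Rational(-1, 168)) = Mul(Rational(-1, 168), a))
B = 3249
Function('K')(g, x) = 11 (Function('K')(g, x) = Add(Add(32, Add(-3, -7)), -11) = Add(Add(32, -10), -11) = Add(22, -11) = 11)
Add(Function('X')(203), Mul(-1, Add(Function('K')(Function('S')(7, -12), Function('l')(n)), B))) = Add(Mul(Rational(-1, 168), 203), Mul(-1, Add(11, 3249))) = Add(Rational(-29, 24), Mul(-1, 3260)) = Add(Rational(-29, 24), -3260) = Rational(-78269, 24)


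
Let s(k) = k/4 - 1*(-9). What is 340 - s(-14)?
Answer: 669/2 ≈ 334.50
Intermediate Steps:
s(k) = 9 + k/4 (s(k) = k*(¼) + 9 = k/4 + 9 = 9 + k/4)
340 - s(-14) = 340 - (9 + (¼)*(-14)) = 340 - (9 - 7/2) = 340 - 1*11/2 = 340 - 11/2 = 669/2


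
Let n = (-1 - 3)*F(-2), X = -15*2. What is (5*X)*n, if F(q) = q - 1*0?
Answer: -1200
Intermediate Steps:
F(q) = q (F(q) = q + 0 = q)
X = -30
n = 8 (n = (-1 - 3)*(-2) = -4*(-2) = 8)
(5*X)*n = (5*(-30))*8 = -150*8 = -1200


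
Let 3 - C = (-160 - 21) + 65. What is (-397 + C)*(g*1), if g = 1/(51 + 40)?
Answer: -278/91 ≈ -3.0549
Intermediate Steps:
g = 1/91 ≈ 0.010989
C = 119 (C = 3 - ((-160 - 21) + 65) = 3 - (-181 + 65) = 3 - 1*(-116) = 3 + 116 = 119)
(-397 + C)*(g*1) = (-397 + 119)*((1/91)*1) = -278*1/91 = -278/91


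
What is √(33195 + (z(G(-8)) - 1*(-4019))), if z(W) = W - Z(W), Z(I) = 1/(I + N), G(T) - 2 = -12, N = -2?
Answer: √1339347/6 ≈ 192.88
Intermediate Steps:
G(T) = -10 (G(T) = 2 - 12 = -10)
Z(I) = 1/(-2 + I) (Z(I) = 1/(I - 2) = 1/(-2 + I))
z(W) = W - 1/(-2 + W)
√(33195 + (z(G(-8)) - 1*(-4019))) = √(33195 + ((-1 - 10*(-2 - 10))/(-2 - 10) - 1*(-4019))) = √(33195 + ((-1 - 10*(-12))/(-12) + 4019)) = √(33195 + (-(-1 + 120)/12 + 4019)) = √(33195 + (-1/12*119 + 4019)) = √(33195 + (-119/12 + 4019)) = √(33195 + 48109/12) = √(446449/12) = √1339347/6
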